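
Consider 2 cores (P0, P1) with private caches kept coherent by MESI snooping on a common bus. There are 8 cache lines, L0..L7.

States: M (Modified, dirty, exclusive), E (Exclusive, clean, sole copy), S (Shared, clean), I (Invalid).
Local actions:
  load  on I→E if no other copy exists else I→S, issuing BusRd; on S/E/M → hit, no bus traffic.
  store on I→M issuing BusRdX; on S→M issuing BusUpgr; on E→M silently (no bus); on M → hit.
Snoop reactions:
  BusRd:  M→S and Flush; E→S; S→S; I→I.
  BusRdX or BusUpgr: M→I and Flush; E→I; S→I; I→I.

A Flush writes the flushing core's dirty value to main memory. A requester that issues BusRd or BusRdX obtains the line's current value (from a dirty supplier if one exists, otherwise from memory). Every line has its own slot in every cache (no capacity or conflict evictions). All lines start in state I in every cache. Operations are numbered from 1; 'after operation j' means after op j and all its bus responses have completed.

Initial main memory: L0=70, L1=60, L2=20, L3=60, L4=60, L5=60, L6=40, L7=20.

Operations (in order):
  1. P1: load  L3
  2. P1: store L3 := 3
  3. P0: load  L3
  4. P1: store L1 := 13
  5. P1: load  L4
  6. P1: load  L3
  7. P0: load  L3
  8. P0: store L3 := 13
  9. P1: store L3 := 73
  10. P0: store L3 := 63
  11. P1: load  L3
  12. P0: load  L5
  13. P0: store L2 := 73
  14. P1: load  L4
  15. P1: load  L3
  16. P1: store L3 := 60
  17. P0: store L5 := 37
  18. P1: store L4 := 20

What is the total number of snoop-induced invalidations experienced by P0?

invalidations = 2

[1] P1: load  L3 | P0:I, P1:E(60) | bus: BusRd
[2] P1: store L3 := 3 | P0:I, P1:M(3) | bus: none
[3] P0: load  L3 | P0:S(3), P1:S(3) | bus: BusRd,Flush
[4] P1: store L1 := 13 | P0:I, P1:M(13) | bus: BusRdX
[5] P1: load  L4 | P0:I, P1:E(60) | bus: BusRd
[6] P1: load  L3 | P0:S(3), P1:S(3) | bus: none
[7] P0: load  L3 | P0:S(3), P1:S(3) | bus: none
[8] P0: store L3 := 13 | P0:M(13), P1:I | bus: BusUpgr
[9] P1: store L3 := 73 | P0:I, P1:M(73) | bus: BusRdX,Flush
[10] P0: store L3 := 63 | P0:M(63), P1:I | bus: BusRdX,Flush
[11] P1: load  L3 | P0:S(63), P1:S(63) | bus: BusRd,Flush
[12] P0: load  L5 | P0:E(60), P1:I | bus: BusRd
[13] P0: store L2 := 73 | P0:M(73), P1:I | bus: BusRdX
[14] P1: load  L4 | P0:I, P1:E(60) | bus: none
[15] P1: load  L3 | P0:S(63), P1:S(63) | bus: none
[16] P1: store L3 := 60 | P0:I, P1:M(60) | bus: BusUpgr
[17] P0: store L5 := 37 | P0:M(37), P1:I | bus: none
[18] P1: store L4 := 20 | P0:I, P1:M(20) | bus: none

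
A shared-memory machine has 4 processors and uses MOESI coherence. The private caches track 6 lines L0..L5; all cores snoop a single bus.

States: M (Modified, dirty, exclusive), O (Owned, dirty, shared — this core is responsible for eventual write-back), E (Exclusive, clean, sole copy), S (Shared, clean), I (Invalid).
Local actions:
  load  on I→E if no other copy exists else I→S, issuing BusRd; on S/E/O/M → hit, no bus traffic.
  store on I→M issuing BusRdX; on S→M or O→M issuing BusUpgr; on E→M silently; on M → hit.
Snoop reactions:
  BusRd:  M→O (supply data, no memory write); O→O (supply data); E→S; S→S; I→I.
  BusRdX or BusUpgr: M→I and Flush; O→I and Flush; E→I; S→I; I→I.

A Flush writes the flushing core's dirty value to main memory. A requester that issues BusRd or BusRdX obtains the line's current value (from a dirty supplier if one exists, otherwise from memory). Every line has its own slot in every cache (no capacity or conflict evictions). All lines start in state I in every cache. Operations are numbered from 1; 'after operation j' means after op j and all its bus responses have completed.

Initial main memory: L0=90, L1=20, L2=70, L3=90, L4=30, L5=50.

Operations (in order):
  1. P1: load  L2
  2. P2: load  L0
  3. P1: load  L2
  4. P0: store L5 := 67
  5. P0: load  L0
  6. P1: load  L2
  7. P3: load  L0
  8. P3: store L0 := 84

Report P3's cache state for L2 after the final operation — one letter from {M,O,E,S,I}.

step 1: P1: load  L2  ⟶  IEII  (L2)  txn=BusRd  M[L2]=70
step 2: P2: load  L0  ⟶  IIEI  (L0)  txn=BusRd  M[L0]=90
step 3: P1: load  L2  ⟶  IEII  (L2)  txn=∅  M[L2]=70
step 4: P0: store L5 := 67  ⟶  MIII  (L5)  txn=BusRdX  M[L5]=50
step 5: P0: load  L0  ⟶  SISI  (L0)  txn=BusRd  M[L0]=90
step 6: P1: load  L2  ⟶  IEII  (L2)  txn=∅  M[L2]=70
step 7: P3: load  L0  ⟶  SISS  (L0)  txn=BusRd  M[L0]=90
step 8: P3: store L0 := 84  ⟶  IIIM  (L0)  txn=BusUpgr  M[L0]=90

state = I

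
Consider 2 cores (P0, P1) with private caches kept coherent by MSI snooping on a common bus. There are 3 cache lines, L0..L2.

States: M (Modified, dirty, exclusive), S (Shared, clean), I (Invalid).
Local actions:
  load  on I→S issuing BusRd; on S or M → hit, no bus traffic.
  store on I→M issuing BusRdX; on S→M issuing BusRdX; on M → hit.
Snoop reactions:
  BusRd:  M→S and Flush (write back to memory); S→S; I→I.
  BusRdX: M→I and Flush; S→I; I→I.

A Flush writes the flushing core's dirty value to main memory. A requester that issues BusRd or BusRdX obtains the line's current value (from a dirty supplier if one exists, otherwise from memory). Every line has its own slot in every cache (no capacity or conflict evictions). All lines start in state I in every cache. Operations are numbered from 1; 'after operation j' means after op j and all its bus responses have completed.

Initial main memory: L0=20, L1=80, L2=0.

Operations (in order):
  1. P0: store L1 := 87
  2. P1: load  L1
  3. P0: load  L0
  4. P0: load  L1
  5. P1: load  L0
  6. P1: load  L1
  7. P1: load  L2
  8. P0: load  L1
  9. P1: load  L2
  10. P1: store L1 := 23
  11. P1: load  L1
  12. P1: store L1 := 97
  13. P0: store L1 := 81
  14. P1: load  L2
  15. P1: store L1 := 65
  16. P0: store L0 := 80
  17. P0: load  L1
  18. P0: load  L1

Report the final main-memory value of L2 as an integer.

memory[L2] = 0

  op1 P0: store L1 := 87 → M/I on L1; bus BusRdX; mem=80
  op2 P1: load  L1 → S/S on L1; bus BusRd Flush; mem=87
  op3 P0: load  L0 → S/I on L0; bus BusRd; mem=20
  op4 P0: load  L1 → S/S on L1; bus (none); mem=87
  op5 P1: load  L0 → S/S on L0; bus BusRd; mem=20
  op6 P1: load  L1 → S/S on L1; bus (none); mem=87
  op7 P1: load  L2 → I/S on L2; bus BusRd; mem=0
  op8 P0: load  L1 → S/S on L1; bus (none); mem=87
  op9 P1: load  L2 → I/S on L2; bus (none); mem=0
  op10 P1: store L1 := 23 → I/M on L1; bus BusRdX; mem=87
  op11 P1: load  L1 → I/M on L1; bus (none); mem=87
  op12 P1: store L1 := 97 → I/M on L1; bus (none); mem=87
  op13 P0: store L1 := 81 → M/I on L1; bus BusRdX Flush; mem=97
  op14 P1: load  L2 → I/S on L2; bus (none); mem=0
  op15 P1: store L1 := 65 → I/M on L1; bus BusRdX Flush; mem=81
  op16 P0: store L0 := 80 → M/I on L0; bus BusRdX; mem=20
  op17 P0: load  L1 → S/S on L1; bus BusRd Flush; mem=65
  op18 P0: load  L1 → S/S on L1; bus (none); mem=65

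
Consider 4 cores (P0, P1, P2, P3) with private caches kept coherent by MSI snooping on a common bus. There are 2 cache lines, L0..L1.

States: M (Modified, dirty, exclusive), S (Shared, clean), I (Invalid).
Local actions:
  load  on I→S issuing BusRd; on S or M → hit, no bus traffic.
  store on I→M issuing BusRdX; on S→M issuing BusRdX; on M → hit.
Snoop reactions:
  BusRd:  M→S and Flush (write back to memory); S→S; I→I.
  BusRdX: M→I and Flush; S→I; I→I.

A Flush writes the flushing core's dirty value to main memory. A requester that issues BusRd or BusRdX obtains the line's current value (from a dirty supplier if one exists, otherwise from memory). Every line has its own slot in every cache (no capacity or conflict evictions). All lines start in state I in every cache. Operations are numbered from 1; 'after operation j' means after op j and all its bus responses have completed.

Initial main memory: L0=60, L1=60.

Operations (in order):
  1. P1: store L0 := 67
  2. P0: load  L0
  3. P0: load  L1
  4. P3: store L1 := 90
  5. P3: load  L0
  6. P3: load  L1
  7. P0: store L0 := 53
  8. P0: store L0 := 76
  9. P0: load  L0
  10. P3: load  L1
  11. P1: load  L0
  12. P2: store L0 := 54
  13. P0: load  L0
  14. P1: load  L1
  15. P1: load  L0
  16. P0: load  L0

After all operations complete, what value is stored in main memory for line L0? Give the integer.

1. P1: store L0 := 67  bus=[BusRdX]  L0: P0=I P1=M P2=I P3=I  mem[L0]=60
2. P0: load  L0  bus=[BusRd,Flush]  L0: P0=S P1=S P2=I P3=I  mem[L0]=67
3. P0: load  L1  bus=[BusRd]  L1: P0=S P1=I P2=I P3=I  mem[L1]=60
4. P3: store L1 := 90  bus=[BusRdX]  L1: P0=I P1=I P2=I P3=M  mem[L1]=60
5. P3: load  L0  bus=[BusRd]  L0: P0=S P1=S P2=I P3=S  mem[L0]=67
6. P3: load  L1  bus=[-]  L1: P0=I P1=I P2=I P3=M  mem[L1]=60
7. P0: store L0 := 53  bus=[BusRdX]  L0: P0=M P1=I P2=I P3=I  mem[L0]=67
8. P0: store L0 := 76  bus=[-]  L0: P0=M P1=I P2=I P3=I  mem[L0]=67
9. P0: load  L0  bus=[-]  L0: P0=M P1=I P2=I P3=I  mem[L0]=67
10. P3: load  L1  bus=[-]  L1: P0=I P1=I P2=I P3=M  mem[L1]=60
11. P1: load  L0  bus=[BusRd,Flush]  L0: P0=S P1=S P2=I P3=I  mem[L0]=76
12. P2: store L0 := 54  bus=[BusRdX]  L0: P0=I P1=I P2=M P3=I  mem[L0]=76
13. P0: load  L0  bus=[BusRd,Flush]  L0: P0=S P1=I P2=S P3=I  mem[L0]=54
14. P1: load  L1  bus=[BusRd,Flush]  L1: P0=I P1=S P2=I P3=S  mem[L1]=90
15. P1: load  L0  bus=[BusRd]  L0: P0=S P1=S P2=S P3=I  mem[L0]=54
16. P0: load  L0  bus=[-]  L0: P0=S P1=S P2=S P3=I  mem[L0]=54

memory[L0] = 54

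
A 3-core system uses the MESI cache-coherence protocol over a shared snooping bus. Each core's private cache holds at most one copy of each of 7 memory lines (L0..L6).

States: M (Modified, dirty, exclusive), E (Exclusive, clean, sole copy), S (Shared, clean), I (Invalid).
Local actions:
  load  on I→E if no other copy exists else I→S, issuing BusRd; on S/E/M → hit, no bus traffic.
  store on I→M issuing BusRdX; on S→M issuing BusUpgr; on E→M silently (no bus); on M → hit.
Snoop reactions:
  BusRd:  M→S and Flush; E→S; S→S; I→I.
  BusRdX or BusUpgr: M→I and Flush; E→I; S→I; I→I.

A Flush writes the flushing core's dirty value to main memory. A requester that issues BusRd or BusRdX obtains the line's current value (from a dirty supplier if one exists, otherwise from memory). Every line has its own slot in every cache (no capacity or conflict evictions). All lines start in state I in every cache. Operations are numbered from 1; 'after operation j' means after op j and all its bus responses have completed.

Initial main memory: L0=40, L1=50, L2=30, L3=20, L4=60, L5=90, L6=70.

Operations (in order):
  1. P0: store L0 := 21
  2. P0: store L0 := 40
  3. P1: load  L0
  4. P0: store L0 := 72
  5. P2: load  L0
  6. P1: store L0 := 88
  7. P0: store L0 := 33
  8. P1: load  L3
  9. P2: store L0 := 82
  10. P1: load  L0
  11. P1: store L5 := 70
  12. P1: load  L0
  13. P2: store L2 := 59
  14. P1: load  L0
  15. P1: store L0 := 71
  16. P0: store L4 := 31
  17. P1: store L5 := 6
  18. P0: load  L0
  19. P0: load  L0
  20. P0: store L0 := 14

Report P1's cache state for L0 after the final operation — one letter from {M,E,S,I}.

state = I

1. P0: store L0 := 21  bus=[BusRdX]  L0: P0=M P1=I P2=I  mem[L0]=40
2. P0: store L0 := 40  bus=[-]  L0: P0=M P1=I P2=I  mem[L0]=40
3. P1: load  L0  bus=[BusRd,Flush]  L0: P0=S P1=S P2=I  mem[L0]=40
4. P0: store L0 := 72  bus=[BusUpgr]  L0: P0=M P1=I P2=I  mem[L0]=40
5. P2: load  L0  bus=[BusRd,Flush]  L0: P0=S P1=I P2=S  mem[L0]=72
6. P1: store L0 := 88  bus=[BusRdX]  L0: P0=I P1=M P2=I  mem[L0]=72
7. P0: store L0 := 33  bus=[BusRdX,Flush]  L0: P0=M P1=I P2=I  mem[L0]=88
8. P1: load  L3  bus=[BusRd]  L3: P0=I P1=E P2=I  mem[L3]=20
9. P2: store L0 := 82  bus=[BusRdX,Flush]  L0: P0=I P1=I P2=M  mem[L0]=33
10. P1: load  L0  bus=[BusRd,Flush]  L0: P0=I P1=S P2=S  mem[L0]=82
11. P1: store L5 := 70  bus=[BusRdX]  L5: P0=I P1=M P2=I  mem[L5]=90
12. P1: load  L0  bus=[-]  L0: P0=I P1=S P2=S  mem[L0]=82
13. P2: store L2 := 59  bus=[BusRdX]  L2: P0=I P1=I P2=M  mem[L2]=30
14. P1: load  L0  bus=[-]  L0: P0=I P1=S P2=S  mem[L0]=82
15. P1: store L0 := 71  bus=[BusUpgr]  L0: P0=I P1=M P2=I  mem[L0]=82
16. P0: store L4 := 31  bus=[BusRdX]  L4: P0=M P1=I P2=I  mem[L4]=60
17. P1: store L5 := 6  bus=[-]  L5: P0=I P1=M P2=I  mem[L5]=90
18. P0: load  L0  bus=[BusRd,Flush]  L0: P0=S P1=S P2=I  mem[L0]=71
19. P0: load  L0  bus=[-]  L0: P0=S P1=S P2=I  mem[L0]=71
20. P0: store L0 := 14  bus=[BusUpgr]  L0: P0=M P1=I P2=I  mem[L0]=71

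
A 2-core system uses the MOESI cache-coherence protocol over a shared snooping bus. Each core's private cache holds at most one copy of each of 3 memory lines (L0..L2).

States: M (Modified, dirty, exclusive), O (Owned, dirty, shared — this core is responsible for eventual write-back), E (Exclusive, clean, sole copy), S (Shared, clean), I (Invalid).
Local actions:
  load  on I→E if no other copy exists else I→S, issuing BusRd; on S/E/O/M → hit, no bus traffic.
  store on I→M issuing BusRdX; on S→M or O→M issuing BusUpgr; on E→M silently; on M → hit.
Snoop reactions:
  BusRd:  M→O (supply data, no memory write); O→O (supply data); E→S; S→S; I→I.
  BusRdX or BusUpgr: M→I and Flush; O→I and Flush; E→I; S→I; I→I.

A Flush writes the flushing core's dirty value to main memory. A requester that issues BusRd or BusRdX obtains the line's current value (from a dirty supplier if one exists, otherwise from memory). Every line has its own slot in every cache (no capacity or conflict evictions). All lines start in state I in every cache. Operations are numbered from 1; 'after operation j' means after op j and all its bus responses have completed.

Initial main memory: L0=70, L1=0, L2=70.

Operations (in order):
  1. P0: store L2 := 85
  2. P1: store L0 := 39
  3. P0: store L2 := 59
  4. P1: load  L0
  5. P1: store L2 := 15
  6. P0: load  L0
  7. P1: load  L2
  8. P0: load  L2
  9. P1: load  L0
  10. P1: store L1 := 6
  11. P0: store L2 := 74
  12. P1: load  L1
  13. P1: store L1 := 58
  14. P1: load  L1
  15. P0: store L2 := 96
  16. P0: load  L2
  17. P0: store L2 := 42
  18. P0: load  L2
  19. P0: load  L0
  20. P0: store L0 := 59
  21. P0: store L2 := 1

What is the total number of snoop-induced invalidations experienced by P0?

[1] P0: store L2 := 85 | P0:M(85), P1:I | bus: BusRdX
[2] P1: store L0 := 39 | P0:I, P1:M(39) | bus: BusRdX
[3] P0: store L2 := 59 | P0:M(59), P1:I | bus: none
[4] P1: load  L0 | P0:I, P1:M(39) | bus: none
[5] P1: store L2 := 15 | P0:I, P1:M(15) | bus: BusRdX,Flush
[6] P0: load  L0 | P0:S(39), P1:O(39) | bus: BusRd
[7] P1: load  L2 | P0:I, P1:M(15) | bus: none
[8] P0: load  L2 | P0:S(15), P1:O(15) | bus: BusRd
[9] P1: load  L0 | P0:S(39), P1:O(39) | bus: none
[10] P1: store L1 := 6 | P0:I, P1:M(6) | bus: BusRdX
[11] P0: store L2 := 74 | P0:M(74), P1:I | bus: BusUpgr,Flush
[12] P1: load  L1 | P0:I, P1:M(6) | bus: none
[13] P1: store L1 := 58 | P0:I, P1:M(58) | bus: none
[14] P1: load  L1 | P0:I, P1:M(58) | bus: none
[15] P0: store L2 := 96 | P0:M(96), P1:I | bus: none
[16] P0: load  L2 | P0:M(96), P1:I | bus: none
[17] P0: store L2 := 42 | P0:M(42), P1:I | bus: none
[18] P0: load  L2 | P0:M(42), P1:I | bus: none
[19] P0: load  L0 | P0:S(39), P1:O(39) | bus: none
[20] P0: store L0 := 59 | P0:M(59), P1:I | bus: BusUpgr,Flush
[21] P0: store L2 := 1 | P0:M(1), P1:I | bus: none

invalidations = 1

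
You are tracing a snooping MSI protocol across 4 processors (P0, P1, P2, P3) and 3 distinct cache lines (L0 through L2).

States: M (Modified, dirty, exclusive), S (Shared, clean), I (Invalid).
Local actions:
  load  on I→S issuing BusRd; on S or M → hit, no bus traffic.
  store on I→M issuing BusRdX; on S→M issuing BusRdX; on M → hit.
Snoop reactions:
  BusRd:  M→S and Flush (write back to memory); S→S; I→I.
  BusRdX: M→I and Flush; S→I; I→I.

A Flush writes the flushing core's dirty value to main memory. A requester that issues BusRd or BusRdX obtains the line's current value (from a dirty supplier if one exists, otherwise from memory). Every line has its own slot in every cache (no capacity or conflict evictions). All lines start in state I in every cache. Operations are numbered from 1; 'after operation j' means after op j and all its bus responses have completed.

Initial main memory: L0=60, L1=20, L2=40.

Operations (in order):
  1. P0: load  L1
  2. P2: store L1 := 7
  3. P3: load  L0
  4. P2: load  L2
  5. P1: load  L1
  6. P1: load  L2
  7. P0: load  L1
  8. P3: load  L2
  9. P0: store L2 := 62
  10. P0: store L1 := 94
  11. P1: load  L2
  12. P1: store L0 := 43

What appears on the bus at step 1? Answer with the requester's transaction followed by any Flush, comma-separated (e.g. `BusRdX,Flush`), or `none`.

bus = BusRd

[1] P0: load  L1 | P0:S(20), P1:I, P2:I, P3:I | bus: BusRd
[2] P2: store L1 := 7 | P0:I, P1:I, P2:M(7), P3:I | bus: BusRdX
[3] P3: load  L0 | P0:I, P1:I, P2:I, P3:S(60) | bus: BusRd
[4] P2: load  L2 | P0:I, P1:I, P2:S(40), P3:I | bus: BusRd
[5] P1: load  L1 | P0:I, P1:S(7), P2:S(7), P3:I | bus: BusRd,Flush
[6] P1: load  L2 | P0:I, P1:S(40), P2:S(40), P3:I | bus: BusRd
[7] P0: load  L1 | P0:S(7), P1:S(7), P2:S(7), P3:I | bus: BusRd
[8] P3: load  L2 | P0:I, P1:S(40), P2:S(40), P3:S(40) | bus: BusRd
[9] P0: store L2 := 62 | P0:M(62), P1:I, P2:I, P3:I | bus: BusRdX
[10] P0: store L1 := 94 | P0:M(94), P1:I, P2:I, P3:I | bus: BusRdX
[11] P1: load  L2 | P0:S(62), P1:S(62), P2:I, P3:I | bus: BusRd,Flush
[12] P1: store L0 := 43 | P0:I, P1:M(43), P2:I, P3:I | bus: BusRdX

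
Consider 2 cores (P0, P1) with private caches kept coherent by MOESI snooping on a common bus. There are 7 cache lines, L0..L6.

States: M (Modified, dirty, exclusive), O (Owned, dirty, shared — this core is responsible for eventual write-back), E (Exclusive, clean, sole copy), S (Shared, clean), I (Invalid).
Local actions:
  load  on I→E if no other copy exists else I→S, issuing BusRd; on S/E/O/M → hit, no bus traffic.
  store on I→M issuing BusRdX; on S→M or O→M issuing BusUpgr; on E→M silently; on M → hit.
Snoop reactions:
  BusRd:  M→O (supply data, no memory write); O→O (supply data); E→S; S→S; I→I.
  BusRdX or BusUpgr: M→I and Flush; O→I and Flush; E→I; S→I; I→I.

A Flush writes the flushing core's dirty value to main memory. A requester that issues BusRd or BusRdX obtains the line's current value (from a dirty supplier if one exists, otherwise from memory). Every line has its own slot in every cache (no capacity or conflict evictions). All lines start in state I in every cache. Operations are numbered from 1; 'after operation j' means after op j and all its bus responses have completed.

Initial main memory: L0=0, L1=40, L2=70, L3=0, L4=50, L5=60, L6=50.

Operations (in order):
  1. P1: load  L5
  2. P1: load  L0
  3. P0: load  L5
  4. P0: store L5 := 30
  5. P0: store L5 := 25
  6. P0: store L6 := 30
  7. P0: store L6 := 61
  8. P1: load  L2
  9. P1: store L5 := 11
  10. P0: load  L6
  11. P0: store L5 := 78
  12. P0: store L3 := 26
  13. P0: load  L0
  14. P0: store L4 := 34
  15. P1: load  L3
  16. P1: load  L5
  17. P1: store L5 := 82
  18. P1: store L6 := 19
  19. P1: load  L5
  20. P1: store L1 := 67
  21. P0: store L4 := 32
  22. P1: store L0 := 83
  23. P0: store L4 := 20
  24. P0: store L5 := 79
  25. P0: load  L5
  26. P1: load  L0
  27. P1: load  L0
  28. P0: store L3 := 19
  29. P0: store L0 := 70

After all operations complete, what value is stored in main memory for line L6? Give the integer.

  op1 P1: load  L5 → I/E on L5; bus BusRd; mem=60
  op2 P1: load  L0 → I/E on L0; bus BusRd; mem=0
  op3 P0: load  L5 → S/S on L5; bus BusRd; mem=60
  op4 P0: store L5 := 30 → M/I on L5; bus BusUpgr; mem=60
  op5 P0: store L5 := 25 → M/I on L5; bus (none); mem=60
  op6 P0: store L6 := 30 → M/I on L6; bus BusRdX; mem=50
  op7 P0: store L6 := 61 → M/I on L6; bus (none); mem=50
  op8 P1: load  L2 → I/E on L2; bus BusRd; mem=70
  op9 P1: store L5 := 11 → I/M on L5; bus BusRdX Flush; mem=25
  op10 P0: load  L6 → M/I on L6; bus (none); mem=50
  op11 P0: store L5 := 78 → M/I on L5; bus BusRdX Flush; mem=11
  op12 P0: store L3 := 26 → M/I on L3; bus BusRdX; mem=0
  op13 P0: load  L0 → S/S on L0; bus BusRd; mem=0
  op14 P0: store L4 := 34 → M/I on L4; bus BusRdX; mem=50
  op15 P1: load  L3 → O/S on L3; bus BusRd; mem=0
  op16 P1: load  L5 → O/S on L5; bus BusRd; mem=11
  op17 P1: store L5 := 82 → I/M on L5; bus BusUpgr Flush; mem=78
  op18 P1: store L6 := 19 → I/M on L6; bus BusRdX Flush; mem=61
  op19 P1: load  L5 → I/M on L5; bus (none); mem=78
  op20 P1: store L1 := 67 → I/M on L1; bus BusRdX; mem=40
  op21 P0: store L4 := 32 → M/I on L4; bus (none); mem=50
  op22 P1: store L0 := 83 → I/M on L0; bus BusUpgr; mem=0
  op23 P0: store L4 := 20 → M/I on L4; bus (none); mem=50
  op24 P0: store L5 := 79 → M/I on L5; bus BusRdX Flush; mem=82
  op25 P0: load  L5 → M/I on L5; bus (none); mem=82
  op26 P1: load  L0 → I/M on L0; bus (none); mem=0
  op27 P1: load  L0 → I/M on L0; bus (none); mem=0
  op28 P0: store L3 := 19 → M/I on L3; bus BusUpgr; mem=0
  op29 P0: store L0 := 70 → M/I on L0; bus BusRdX Flush; mem=83

memory[L6] = 61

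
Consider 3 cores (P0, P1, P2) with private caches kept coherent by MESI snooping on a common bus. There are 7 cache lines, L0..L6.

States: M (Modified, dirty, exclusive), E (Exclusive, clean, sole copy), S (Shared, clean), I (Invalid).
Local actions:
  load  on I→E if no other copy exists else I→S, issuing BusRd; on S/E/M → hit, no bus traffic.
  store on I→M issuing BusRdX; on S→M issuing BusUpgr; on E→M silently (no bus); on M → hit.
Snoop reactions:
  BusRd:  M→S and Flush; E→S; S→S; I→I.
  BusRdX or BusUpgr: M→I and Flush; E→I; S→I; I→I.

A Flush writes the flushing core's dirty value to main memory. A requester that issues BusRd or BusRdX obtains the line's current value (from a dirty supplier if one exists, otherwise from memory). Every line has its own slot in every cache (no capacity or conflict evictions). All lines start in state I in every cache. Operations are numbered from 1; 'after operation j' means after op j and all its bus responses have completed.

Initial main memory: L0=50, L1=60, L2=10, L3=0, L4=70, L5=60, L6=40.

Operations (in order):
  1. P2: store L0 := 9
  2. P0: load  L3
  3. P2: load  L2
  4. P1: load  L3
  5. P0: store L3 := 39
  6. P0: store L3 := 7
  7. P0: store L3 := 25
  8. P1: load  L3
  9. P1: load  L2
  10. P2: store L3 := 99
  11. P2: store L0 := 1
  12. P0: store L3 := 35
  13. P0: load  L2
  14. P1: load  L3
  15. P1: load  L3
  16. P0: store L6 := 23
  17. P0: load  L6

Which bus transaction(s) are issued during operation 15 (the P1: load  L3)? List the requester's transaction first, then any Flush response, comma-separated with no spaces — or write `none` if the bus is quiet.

bus = none

[1] P2: store L0 := 9 | P0:I, P1:I, P2:M(9) | bus: BusRdX
[2] P0: load  L3 | P0:E(0), P1:I, P2:I | bus: BusRd
[3] P2: load  L2 | P0:I, P1:I, P2:E(10) | bus: BusRd
[4] P1: load  L3 | P0:S(0), P1:S(0), P2:I | bus: BusRd
[5] P0: store L3 := 39 | P0:M(39), P1:I, P2:I | bus: BusUpgr
[6] P0: store L3 := 7 | P0:M(7), P1:I, P2:I | bus: none
[7] P0: store L3 := 25 | P0:M(25), P1:I, P2:I | bus: none
[8] P1: load  L3 | P0:S(25), P1:S(25), P2:I | bus: BusRd,Flush
[9] P1: load  L2 | P0:I, P1:S(10), P2:S(10) | bus: BusRd
[10] P2: store L3 := 99 | P0:I, P1:I, P2:M(99) | bus: BusRdX
[11] P2: store L0 := 1 | P0:I, P1:I, P2:M(1) | bus: none
[12] P0: store L3 := 35 | P0:M(35), P1:I, P2:I | bus: BusRdX,Flush
[13] P0: load  L2 | P0:S(10), P1:S(10), P2:S(10) | bus: BusRd
[14] P1: load  L3 | P0:S(35), P1:S(35), P2:I | bus: BusRd,Flush
[15] P1: load  L3 | P0:S(35), P1:S(35), P2:I | bus: none
[16] P0: store L6 := 23 | P0:M(23), P1:I, P2:I | bus: BusRdX
[17] P0: load  L6 | P0:M(23), P1:I, P2:I | bus: none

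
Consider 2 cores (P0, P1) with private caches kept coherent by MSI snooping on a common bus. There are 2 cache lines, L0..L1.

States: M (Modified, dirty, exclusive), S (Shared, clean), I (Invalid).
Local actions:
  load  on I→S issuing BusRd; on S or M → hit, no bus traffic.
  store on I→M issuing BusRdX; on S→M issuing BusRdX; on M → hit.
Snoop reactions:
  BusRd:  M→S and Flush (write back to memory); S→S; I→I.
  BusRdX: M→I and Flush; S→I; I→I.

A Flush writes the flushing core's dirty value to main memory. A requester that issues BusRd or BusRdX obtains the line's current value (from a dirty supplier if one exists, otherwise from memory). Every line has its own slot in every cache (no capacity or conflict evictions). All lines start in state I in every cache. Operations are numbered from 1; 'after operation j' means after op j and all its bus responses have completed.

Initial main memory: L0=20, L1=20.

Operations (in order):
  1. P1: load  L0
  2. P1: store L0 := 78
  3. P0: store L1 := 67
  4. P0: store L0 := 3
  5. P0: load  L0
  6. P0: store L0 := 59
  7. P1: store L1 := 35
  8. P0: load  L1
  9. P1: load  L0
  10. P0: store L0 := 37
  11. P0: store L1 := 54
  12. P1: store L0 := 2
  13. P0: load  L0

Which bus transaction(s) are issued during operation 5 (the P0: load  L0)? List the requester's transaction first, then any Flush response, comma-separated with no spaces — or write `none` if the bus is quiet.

step 1: P1: load  L0  ⟶  IS  (L0)  txn=BusRd  M[L0]=20
step 2: P1: store L0 := 78  ⟶  IM  (L0)  txn=BusRdX  M[L0]=20
step 3: P0: store L1 := 67  ⟶  MI  (L1)  txn=BusRdX  M[L1]=20
step 4: P0: store L0 := 3  ⟶  MI  (L0)  txn=BusRdX+Flush  M[L0]=78
step 5: P0: load  L0  ⟶  MI  (L0)  txn=∅  M[L0]=78
step 6: P0: store L0 := 59  ⟶  MI  (L0)  txn=∅  M[L0]=78
step 7: P1: store L1 := 35  ⟶  IM  (L1)  txn=BusRdX+Flush  M[L1]=67
step 8: P0: load  L1  ⟶  SS  (L1)  txn=BusRd+Flush  M[L1]=35
step 9: P1: load  L0  ⟶  SS  (L0)  txn=BusRd+Flush  M[L0]=59
step 10: P0: store L0 := 37  ⟶  MI  (L0)  txn=BusRdX  M[L0]=59
step 11: P0: store L1 := 54  ⟶  MI  (L1)  txn=BusRdX  M[L1]=35
step 12: P1: store L0 := 2  ⟶  IM  (L0)  txn=BusRdX+Flush  M[L0]=37
step 13: P0: load  L0  ⟶  SS  (L0)  txn=BusRd+Flush  M[L0]=2

bus = none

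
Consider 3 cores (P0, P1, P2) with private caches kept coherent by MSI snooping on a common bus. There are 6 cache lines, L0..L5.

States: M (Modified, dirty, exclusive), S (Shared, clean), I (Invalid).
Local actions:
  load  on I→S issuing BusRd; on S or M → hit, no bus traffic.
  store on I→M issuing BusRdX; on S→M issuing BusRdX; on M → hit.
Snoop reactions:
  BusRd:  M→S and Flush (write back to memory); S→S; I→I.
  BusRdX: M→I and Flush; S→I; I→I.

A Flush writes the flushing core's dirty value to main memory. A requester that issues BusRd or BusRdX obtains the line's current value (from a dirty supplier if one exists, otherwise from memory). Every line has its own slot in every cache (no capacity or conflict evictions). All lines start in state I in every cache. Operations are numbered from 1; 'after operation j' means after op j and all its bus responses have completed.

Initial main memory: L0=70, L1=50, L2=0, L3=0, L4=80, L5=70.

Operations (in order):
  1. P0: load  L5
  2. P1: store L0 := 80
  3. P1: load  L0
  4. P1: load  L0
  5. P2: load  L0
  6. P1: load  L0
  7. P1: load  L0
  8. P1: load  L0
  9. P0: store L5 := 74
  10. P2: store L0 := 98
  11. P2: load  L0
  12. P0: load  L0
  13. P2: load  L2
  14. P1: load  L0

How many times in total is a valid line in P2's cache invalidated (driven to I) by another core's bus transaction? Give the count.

[1] P0: load  L5 | P0:S(70), P1:I, P2:I | bus: BusRd
[2] P1: store L0 := 80 | P0:I, P1:M(80), P2:I | bus: BusRdX
[3] P1: load  L0 | P0:I, P1:M(80), P2:I | bus: none
[4] P1: load  L0 | P0:I, P1:M(80), P2:I | bus: none
[5] P2: load  L0 | P0:I, P1:S(80), P2:S(80) | bus: BusRd,Flush
[6] P1: load  L0 | P0:I, P1:S(80), P2:S(80) | bus: none
[7] P1: load  L0 | P0:I, P1:S(80), P2:S(80) | bus: none
[8] P1: load  L0 | P0:I, P1:S(80), P2:S(80) | bus: none
[9] P0: store L5 := 74 | P0:M(74), P1:I, P2:I | bus: BusRdX
[10] P2: store L0 := 98 | P0:I, P1:I, P2:M(98) | bus: BusRdX
[11] P2: load  L0 | P0:I, P1:I, P2:M(98) | bus: none
[12] P0: load  L0 | P0:S(98), P1:I, P2:S(98) | bus: BusRd,Flush
[13] P2: load  L2 | P0:I, P1:I, P2:S(0) | bus: BusRd
[14] P1: load  L0 | P0:S(98), P1:S(98), P2:S(98) | bus: BusRd

invalidations = 0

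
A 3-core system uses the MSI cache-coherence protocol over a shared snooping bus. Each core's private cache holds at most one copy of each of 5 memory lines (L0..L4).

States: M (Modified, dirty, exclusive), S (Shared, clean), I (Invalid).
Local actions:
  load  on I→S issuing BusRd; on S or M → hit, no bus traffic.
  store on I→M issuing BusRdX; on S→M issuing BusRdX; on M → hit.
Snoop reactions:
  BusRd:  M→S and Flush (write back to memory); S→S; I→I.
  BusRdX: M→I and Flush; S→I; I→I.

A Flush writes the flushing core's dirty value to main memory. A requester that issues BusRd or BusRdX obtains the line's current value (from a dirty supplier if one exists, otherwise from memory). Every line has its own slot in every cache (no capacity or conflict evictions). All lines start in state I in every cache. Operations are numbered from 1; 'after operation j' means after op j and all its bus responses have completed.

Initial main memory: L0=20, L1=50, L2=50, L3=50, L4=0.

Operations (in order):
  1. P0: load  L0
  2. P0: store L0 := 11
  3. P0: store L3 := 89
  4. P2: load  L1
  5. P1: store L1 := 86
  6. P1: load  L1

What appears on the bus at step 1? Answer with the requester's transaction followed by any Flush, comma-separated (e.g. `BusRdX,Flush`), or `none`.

bus = BusRd

step 1: P0: load  L0  ⟶  SII  (L0)  txn=BusRd  M[L0]=20
step 2: P0: store L0 := 11  ⟶  MII  (L0)  txn=BusRdX  M[L0]=20
step 3: P0: store L3 := 89  ⟶  MII  (L3)  txn=BusRdX  M[L3]=50
step 4: P2: load  L1  ⟶  IIS  (L1)  txn=BusRd  M[L1]=50
step 5: P1: store L1 := 86  ⟶  IMI  (L1)  txn=BusRdX  M[L1]=50
step 6: P1: load  L1  ⟶  IMI  (L1)  txn=∅  M[L1]=50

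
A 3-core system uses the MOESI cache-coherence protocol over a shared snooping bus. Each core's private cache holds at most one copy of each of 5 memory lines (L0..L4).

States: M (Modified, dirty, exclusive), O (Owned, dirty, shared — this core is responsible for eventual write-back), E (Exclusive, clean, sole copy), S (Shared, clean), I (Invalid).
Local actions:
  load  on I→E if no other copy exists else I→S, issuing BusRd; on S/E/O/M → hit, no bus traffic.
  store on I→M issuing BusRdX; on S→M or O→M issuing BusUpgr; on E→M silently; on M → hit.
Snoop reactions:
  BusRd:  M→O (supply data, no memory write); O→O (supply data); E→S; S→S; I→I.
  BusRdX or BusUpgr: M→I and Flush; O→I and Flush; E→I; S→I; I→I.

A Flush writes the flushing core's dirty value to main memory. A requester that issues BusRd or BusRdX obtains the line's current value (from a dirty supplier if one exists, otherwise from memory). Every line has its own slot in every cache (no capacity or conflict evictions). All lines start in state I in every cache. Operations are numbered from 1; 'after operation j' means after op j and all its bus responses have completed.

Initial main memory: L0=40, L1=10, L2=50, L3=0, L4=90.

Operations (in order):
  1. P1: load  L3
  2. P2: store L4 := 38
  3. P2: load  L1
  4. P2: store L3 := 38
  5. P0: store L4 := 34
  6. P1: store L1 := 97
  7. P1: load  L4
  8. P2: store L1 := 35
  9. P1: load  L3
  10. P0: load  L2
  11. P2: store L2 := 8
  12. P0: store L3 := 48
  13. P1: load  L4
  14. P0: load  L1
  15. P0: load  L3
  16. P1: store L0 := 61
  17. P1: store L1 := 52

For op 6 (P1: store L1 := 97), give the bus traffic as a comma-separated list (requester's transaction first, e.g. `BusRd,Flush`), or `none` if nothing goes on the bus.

bus = BusRdX

step 1: P1: load  L3  ⟶  IEI  (L3)  txn=BusRd  M[L3]=0
step 2: P2: store L4 := 38  ⟶  IIM  (L4)  txn=BusRdX  M[L4]=90
step 3: P2: load  L1  ⟶  IIE  (L1)  txn=BusRd  M[L1]=10
step 4: P2: store L3 := 38  ⟶  IIM  (L3)  txn=BusRdX  M[L3]=0
step 5: P0: store L4 := 34  ⟶  MII  (L4)  txn=BusRdX+Flush  M[L4]=38
step 6: P1: store L1 := 97  ⟶  IMI  (L1)  txn=BusRdX  M[L1]=10
step 7: P1: load  L4  ⟶  OSI  (L4)  txn=BusRd  M[L4]=38
step 8: P2: store L1 := 35  ⟶  IIM  (L1)  txn=BusRdX+Flush  M[L1]=97
step 9: P1: load  L3  ⟶  ISO  (L3)  txn=BusRd  M[L3]=0
step 10: P0: load  L2  ⟶  EII  (L2)  txn=BusRd  M[L2]=50
step 11: P2: store L2 := 8  ⟶  IIM  (L2)  txn=BusRdX  M[L2]=50
step 12: P0: store L3 := 48  ⟶  MII  (L3)  txn=BusRdX+Flush  M[L3]=38
step 13: P1: load  L4  ⟶  OSI  (L4)  txn=∅  M[L4]=38
step 14: P0: load  L1  ⟶  SIO  (L1)  txn=BusRd  M[L1]=97
step 15: P0: load  L3  ⟶  MII  (L3)  txn=∅  M[L3]=38
step 16: P1: store L0 := 61  ⟶  IMI  (L0)  txn=BusRdX  M[L0]=40
step 17: P1: store L1 := 52  ⟶  IMI  (L1)  txn=BusRdX+Flush  M[L1]=35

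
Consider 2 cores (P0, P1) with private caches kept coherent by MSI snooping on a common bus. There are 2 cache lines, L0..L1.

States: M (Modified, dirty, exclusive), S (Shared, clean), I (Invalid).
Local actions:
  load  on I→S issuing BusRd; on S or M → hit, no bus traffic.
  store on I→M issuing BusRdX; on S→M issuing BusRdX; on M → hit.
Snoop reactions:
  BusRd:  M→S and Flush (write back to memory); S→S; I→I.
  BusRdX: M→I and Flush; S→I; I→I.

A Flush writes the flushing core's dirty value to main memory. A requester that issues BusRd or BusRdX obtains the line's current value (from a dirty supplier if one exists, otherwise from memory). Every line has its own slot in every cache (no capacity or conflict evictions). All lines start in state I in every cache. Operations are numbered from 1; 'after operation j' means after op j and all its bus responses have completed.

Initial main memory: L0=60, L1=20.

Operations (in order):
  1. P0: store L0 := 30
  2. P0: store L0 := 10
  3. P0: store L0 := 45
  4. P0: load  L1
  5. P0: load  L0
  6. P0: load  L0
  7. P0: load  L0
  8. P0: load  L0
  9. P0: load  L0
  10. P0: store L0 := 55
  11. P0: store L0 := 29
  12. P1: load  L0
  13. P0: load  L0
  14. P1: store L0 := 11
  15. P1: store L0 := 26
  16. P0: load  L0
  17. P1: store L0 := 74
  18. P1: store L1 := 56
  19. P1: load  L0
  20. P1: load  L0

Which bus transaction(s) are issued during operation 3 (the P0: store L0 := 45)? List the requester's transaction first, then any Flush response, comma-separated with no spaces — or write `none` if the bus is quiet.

bus = none

[1] P0: store L0 := 30 | P0:M(30), P1:I | bus: BusRdX
[2] P0: store L0 := 10 | P0:M(10), P1:I | bus: none
[3] P0: store L0 := 45 | P0:M(45), P1:I | bus: none
[4] P0: load  L1 | P0:S(20), P1:I | bus: BusRd
[5] P0: load  L0 | P0:M(45), P1:I | bus: none
[6] P0: load  L0 | P0:M(45), P1:I | bus: none
[7] P0: load  L0 | P0:M(45), P1:I | bus: none
[8] P0: load  L0 | P0:M(45), P1:I | bus: none
[9] P0: load  L0 | P0:M(45), P1:I | bus: none
[10] P0: store L0 := 55 | P0:M(55), P1:I | bus: none
[11] P0: store L0 := 29 | P0:M(29), P1:I | bus: none
[12] P1: load  L0 | P0:S(29), P1:S(29) | bus: BusRd,Flush
[13] P0: load  L0 | P0:S(29), P1:S(29) | bus: none
[14] P1: store L0 := 11 | P0:I, P1:M(11) | bus: BusRdX
[15] P1: store L0 := 26 | P0:I, P1:M(26) | bus: none
[16] P0: load  L0 | P0:S(26), P1:S(26) | bus: BusRd,Flush
[17] P1: store L0 := 74 | P0:I, P1:M(74) | bus: BusRdX
[18] P1: store L1 := 56 | P0:I, P1:M(56) | bus: BusRdX
[19] P1: load  L0 | P0:I, P1:M(74) | bus: none
[20] P1: load  L0 | P0:I, P1:M(74) | bus: none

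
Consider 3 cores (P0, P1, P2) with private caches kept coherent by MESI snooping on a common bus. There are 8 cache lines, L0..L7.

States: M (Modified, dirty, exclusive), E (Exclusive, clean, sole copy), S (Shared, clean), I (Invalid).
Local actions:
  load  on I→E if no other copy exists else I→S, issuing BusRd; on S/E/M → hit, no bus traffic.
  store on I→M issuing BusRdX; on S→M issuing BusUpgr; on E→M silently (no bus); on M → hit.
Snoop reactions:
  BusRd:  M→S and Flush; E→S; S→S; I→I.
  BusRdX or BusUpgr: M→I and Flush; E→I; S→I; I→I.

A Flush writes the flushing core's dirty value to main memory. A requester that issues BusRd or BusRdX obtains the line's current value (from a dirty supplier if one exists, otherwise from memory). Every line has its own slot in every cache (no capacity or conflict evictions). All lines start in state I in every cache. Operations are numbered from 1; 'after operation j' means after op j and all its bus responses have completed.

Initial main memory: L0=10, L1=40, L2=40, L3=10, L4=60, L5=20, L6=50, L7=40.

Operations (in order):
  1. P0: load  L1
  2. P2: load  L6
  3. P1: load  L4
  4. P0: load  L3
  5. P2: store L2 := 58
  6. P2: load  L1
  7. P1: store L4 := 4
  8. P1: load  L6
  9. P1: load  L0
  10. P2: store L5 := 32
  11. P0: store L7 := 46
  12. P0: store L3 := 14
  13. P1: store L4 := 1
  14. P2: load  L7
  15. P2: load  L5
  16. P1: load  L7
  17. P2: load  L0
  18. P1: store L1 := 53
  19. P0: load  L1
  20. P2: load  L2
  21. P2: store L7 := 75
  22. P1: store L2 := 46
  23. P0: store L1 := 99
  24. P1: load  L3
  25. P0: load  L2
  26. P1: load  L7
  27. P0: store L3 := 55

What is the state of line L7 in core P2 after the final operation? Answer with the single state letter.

[1] P0: load  L1 | P0:E(40), P1:I, P2:I | bus: BusRd
[2] P2: load  L6 | P0:I, P1:I, P2:E(50) | bus: BusRd
[3] P1: load  L4 | P0:I, P1:E(60), P2:I | bus: BusRd
[4] P0: load  L3 | P0:E(10), P1:I, P2:I | bus: BusRd
[5] P2: store L2 := 58 | P0:I, P1:I, P2:M(58) | bus: BusRdX
[6] P2: load  L1 | P0:S(40), P1:I, P2:S(40) | bus: BusRd
[7] P1: store L4 := 4 | P0:I, P1:M(4), P2:I | bus: none
[8] P1: load  L6 | P0:I, P1:S(50), P2:S(50) | bus: BusRd
[9] P1: load  L0 | P0:I, P1:E(10), P2:I | bus: BusRd
[10] P2: store L5 := 32 | P0:I, P1:I, P2:M(32) | bus: BusRdX
[11] P0: store L7 := 46 | P0:M(46), P1:I, P2:I | bus: BusRdX
[12] P0: store L3 := 14 | P0:M(14), P1:I, P2:I | bus: none
[13] P1: store L4 := 1 | P0:I, P1:M(1), P2:I | bus: none
[14] P2: load  L7 | P0:S(46), P1:I, P2:S(46) | bus: BusRd,Flush
[15] P2: load  L5 | P0:I, P1:I, P2:M(32) | bus: none
[16] P1: load  L7 | P0:S(46), P1:S(46), P2:S(46) | bus: BusRd
[17] P2: load  L0 | P0:I, P1:S(10), P2:S(10) | bus: BusRd
[18] P1: store L1 := 53 | P0:I, P1:M(53), P2:I | bus: BusRdX
[19] P0: load  L1 | P0:S(53), P1:S(53), P2:I | bus: BusRd,Flush
[20] P2: load  L2 | P0:I, P1:I, P2:M(58) | bus: none
[21] P2: store L7 := 75 | P0:I, P1:I, P2:M(75) | bus: BusUpgr
[22] P1: store L2 := 46 | P0:I, P1:M(46), P2:I | bus: BusRdX,Flush
[23] P0: store L1 := 99 | P0:M(99), P1:I, P2:I | bus: BusUpgr
[24] P1: load  L3 | P0:S(14), P1:S(14), P2:I | bus: BusRd,Flush
[25] P0: load  L2 | P0:S(46), P1:S(46), P2:I | bus: BusRd,Flush
[26] P1: load  L7 | P0:I, P1:S(75), P2:S(75) | bus: BusRd,Flush
[27] P0: store L3 := 55 | P0:M(55), P1:I, P2:I | bus: BusUpgr

state = S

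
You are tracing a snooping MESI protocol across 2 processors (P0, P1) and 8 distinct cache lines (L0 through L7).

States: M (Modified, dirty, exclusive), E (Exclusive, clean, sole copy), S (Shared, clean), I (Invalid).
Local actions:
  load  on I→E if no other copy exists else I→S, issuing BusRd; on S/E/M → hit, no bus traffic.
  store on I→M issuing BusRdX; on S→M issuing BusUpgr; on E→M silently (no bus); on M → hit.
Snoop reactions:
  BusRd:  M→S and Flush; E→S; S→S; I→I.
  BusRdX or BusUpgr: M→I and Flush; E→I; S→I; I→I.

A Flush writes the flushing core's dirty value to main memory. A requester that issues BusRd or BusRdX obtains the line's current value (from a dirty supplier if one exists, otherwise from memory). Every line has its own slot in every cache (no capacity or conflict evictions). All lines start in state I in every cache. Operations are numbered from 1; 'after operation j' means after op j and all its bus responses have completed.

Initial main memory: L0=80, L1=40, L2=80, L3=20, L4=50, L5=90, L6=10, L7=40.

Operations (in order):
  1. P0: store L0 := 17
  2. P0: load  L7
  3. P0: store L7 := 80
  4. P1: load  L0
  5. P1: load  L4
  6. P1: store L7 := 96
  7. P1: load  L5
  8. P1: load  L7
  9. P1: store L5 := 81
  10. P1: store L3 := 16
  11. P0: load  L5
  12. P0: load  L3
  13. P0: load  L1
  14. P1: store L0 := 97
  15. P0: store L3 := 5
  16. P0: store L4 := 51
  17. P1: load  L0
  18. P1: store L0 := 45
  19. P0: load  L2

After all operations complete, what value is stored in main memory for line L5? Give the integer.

1. P0: store L0 := 17  bus=[BusRdX]  L0: P0=M P1=I  mem[L0]=80
2. P0: load  L7  bus=[BusRd]  L7: P0=E P1=I  mem[L7]=40
3. P0: store L7 := 80  bus=[-]  L7: P0=M P1=I  mem[L7]=40
4. P1: load  L0  bus=[BusRd,Flush]  L0: P0=S P1=S  mem[L0]=17
5. P1: load  L4  bus=[BusRd]  L4: P0=I P1=E  mem[L4]=50
6. P1: store L7 := 96  bus=[BusRdX,Flush]  L7: P0=I P1=M  mem[L7]=80
7. P1: load  L5  bus=[BusRd]  L5: P0=I P1=E  mem[L5]=90
8. P1: load  L7  bus=[-]  L7: P0=I P1=M  mem[L7]=80
9. P1: store L5 := 81  bus=[-]  L5: P0=I P1=M  mem[L5]=90
10. P1: store L3 := 16  bus=[BusRdX]  L3: P0=I P1=M  mem[L3]=20
11. P0: load  L5  bus=[BusRd,Flush]  L5: P0=S P1=S  mem[L5]=81
12. P0: load  L3  bus=[BusRd,Flush]  L3: P0=S P1=S  mem[L3]=16
13. P0: load  L1  bus=[BusRd]  L1: P0=E P1=I  mem[L1]=40
14. P1: store L0 := 97  bus=[BusUpgr]  L0: P0=I P1=M  mem[L0]=17
15. P0: store L3 := 5  bus=[BusUpgr]  L3: P0=M P1=I  mem[L3]=16
16. P0: store L4 := 51  bus=[BusRdX]  L4: P0=M P1=I  mem[L4]=50
17. P1: load  L0  bus=[-]  L0: P0=I P1=M  mem[L0]=17
18. P1: store L0 := 45  bus=[-]  L0: P0=I P1=M  mem[L0]=17
19. P0: load  L2  bus=[BusRd]  L2: P0=E P1=I  mem[L2]=80

memory[L5] = 81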